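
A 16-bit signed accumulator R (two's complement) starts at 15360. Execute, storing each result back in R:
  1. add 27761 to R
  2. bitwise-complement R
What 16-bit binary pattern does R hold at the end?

0101011110001110

Start: R = 15360 = 0011110000000000.
R = 15360 + 27761 = 43121; wraps to -22415 = 1010100001110001
R = NOT 1010100001110001 = 0101011110001110 = 22414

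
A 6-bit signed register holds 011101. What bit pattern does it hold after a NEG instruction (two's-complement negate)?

100011

Invert: 100010. Add 1: 100011.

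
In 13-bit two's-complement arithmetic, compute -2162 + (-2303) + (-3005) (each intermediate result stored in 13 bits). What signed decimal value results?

722

-2162 + (-2303) = -4465 → wraps to 3727 (0111010001111)
3727 + (-3005) = 722 (0001011010010)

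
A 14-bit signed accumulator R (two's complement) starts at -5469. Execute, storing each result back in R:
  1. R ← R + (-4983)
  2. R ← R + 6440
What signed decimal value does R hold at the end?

-4012

Start: R = -5469 = 10101010100011.
R = -5469 + (-4983) = -10452; wraps to 5932 = 01011100101100
R = 5932 + 6440 = 12372; wraps to -4012 = 11000001010100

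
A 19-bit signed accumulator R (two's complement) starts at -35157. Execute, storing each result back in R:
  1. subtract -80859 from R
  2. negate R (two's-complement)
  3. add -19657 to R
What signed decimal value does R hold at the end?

-65359

Start: R = -35157 = 1110111011010101011.
R = -35157 − (-80859) = 45702 = 0001011001010000110
R = −(45702) = -45702 = 1110100110101111010
R = -45702 + (-19657) = -65359 = 1110000000010110001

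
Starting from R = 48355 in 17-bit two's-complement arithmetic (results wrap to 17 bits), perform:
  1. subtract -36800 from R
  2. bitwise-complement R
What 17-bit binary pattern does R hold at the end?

Start: R = 48355 = 01011110011100011.
R = 48355 − (-36800) = 85155; wraps to -45917 = 10100110010100011
R = NOT 10100110010100011 = 01011001101011100 = 45916

01011001101011100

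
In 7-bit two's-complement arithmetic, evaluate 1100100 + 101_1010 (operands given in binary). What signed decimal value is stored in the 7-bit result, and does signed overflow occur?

62; overflow

1100100 = -28 (signed)
101_1010 → 1011010 = -38 (signed)
  1100100
+ 1011010
= 0111110  (discard carry-out 1)
Result 0111110: MSB = 0 → value 62.
Both addends are negative but the stored result is non-negative: signed overflow. The true value -28 + (-38) = -66 lies outside [-64, 63].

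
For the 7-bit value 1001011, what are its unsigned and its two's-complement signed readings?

Unsigned: 1001011 = 75.
Signed: MSB=1 → 75 − 128 = -53.

unsigned = 75, signed = -53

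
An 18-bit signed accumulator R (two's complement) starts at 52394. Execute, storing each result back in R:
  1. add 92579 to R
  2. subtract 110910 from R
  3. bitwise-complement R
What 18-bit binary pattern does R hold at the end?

Start: R = 52394 = 001100110010101010.
R = 52394 + 92579 = 144973; wraps to -117171 = 100011011001001101
R = -117171 − 110910 = -228081; wraps to 34063 = 001000010100001111
R = NOT 001000010100001111 = 110111101011110000 = -34064

110111101011110000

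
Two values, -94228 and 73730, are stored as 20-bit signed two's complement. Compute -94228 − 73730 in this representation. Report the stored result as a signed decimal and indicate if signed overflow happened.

-167958; no overflow

-94228 → 11101000111111101100
73730 → 00010010000000000010
Subtract via negate-and-add: invert 00010010000000000010 + 1 = 11101101111111111110 (i.e. -73730).
  11101000111111101100
+ 11101101111111111110
= 11010110111111101010  (discard carry-out 1)
Result 11010110111111101010: MSB = 1 → 880618 − 1048576 = -167958.
Both addends (after negating the subtrahend) are negative and so is the stored result: no signed overflow.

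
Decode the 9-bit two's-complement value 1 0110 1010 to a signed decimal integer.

-150

MSB is 1, so the value is negative.
Invert: 010010101. Add 1: 010010110 = 150. So the value is −150.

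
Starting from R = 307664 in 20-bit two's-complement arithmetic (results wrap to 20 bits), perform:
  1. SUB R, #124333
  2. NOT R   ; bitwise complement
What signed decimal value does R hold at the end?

-183332

Start: R = 307664 = 01001011000111010000.
R = 307664 − 124333 = 183331 = 00101100110000100011
R = NOT 00101100110000100011 = 11010011001111011100 = -183332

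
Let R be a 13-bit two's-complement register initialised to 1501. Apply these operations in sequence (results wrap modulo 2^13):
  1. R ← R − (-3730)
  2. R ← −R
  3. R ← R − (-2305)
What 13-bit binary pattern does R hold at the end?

1010010010010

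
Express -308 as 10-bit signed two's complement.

1011001100

|-308| = 308 = 0100110100 in 10 bits.
Invert the bits: 1011001011. Add 1: 1011001100.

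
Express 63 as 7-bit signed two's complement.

63 is non-negative, so write it directly in 7 bits: 0111111.

0111111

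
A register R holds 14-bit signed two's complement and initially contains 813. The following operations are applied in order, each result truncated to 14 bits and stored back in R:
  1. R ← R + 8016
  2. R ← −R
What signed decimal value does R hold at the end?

7555

Start: R = 813 = 00001100101101.
R = 813 + 8016 = 8829; wraps to -7555 = 10001001111101
R = −(-7555) = 7555 = 01110110000011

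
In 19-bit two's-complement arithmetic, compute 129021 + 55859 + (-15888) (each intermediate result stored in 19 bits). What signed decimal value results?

168992

129021 + 55859 = 184880 (0101101001000110000)
184880 + (-15888) = 168992 (0101001010000100000)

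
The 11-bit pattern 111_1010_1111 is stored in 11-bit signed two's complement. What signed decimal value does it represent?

MSB is 1, so the value is negative.
Unsigned reading: 1967. Subtract 2^11 = 2048: 1967 − 2048 = -81.

-81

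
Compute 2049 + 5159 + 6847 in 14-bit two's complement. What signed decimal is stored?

2049 + 5159 = 7208 (01110000101000)
7208 + 6847 = 14055 → wraps to -2329 (11011011100111)

-2329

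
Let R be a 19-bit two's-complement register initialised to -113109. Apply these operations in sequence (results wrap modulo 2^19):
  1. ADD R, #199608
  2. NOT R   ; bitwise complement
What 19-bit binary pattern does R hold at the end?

Start: R = -113109 = 1100100011000101011.
R = -113109 + 199608 = 86499 = 0010101000111100011
R = NOT 0010101000111100011 = 1101010111000011100 = -86500

1101010111000011100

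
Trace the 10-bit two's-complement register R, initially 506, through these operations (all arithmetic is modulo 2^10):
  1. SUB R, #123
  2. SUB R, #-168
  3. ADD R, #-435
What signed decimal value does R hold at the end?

116

Start: R = 506 = 0111111010.
R = 506 − 123 = 383 = 0101111111
R = 383 − (-168) = 551; wraps to -473 = 1000100111
R = -473 + (-435) = -908; wraps to 116 = 0001110100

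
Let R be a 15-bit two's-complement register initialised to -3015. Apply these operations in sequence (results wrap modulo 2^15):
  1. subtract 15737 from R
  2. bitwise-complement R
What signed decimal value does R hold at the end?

Start: R = -3015 = 111010000111001.
R = -3015 − 15737 = -18752; wraps to 14016 = 011011011000000
R = NOT 011011011000000 = 100100100111111 = -14017

-14017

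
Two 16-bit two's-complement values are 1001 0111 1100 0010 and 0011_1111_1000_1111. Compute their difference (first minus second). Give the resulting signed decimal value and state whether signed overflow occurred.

1001 0111 1100 0010 → 1001011111000010 = -26686 (signed)
0011_1111_1000_1111 → 0011111110001111 = 16271 (signed)
Subtract via negate-and-add: invert 0011111110001111 + 1 = 1100000001110001 (i.e. -16271).
  1001011111000010
+ 1100000001110001
= 0101100000110011  (discard carry-out 1)
Result 0101100000110011: MSB = 0 → value 22579.
Both addends (after negating the subtrahend) are negative but the stored result is non-negative: signed overflow. The true value -26686 − 16271 = -42957 lies outside [-32768, 32767].

22579; overflow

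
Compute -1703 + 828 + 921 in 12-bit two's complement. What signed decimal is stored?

-1703 + 828 = -875 (110010010101)
-875 + 921 = 46 (000000101110)

46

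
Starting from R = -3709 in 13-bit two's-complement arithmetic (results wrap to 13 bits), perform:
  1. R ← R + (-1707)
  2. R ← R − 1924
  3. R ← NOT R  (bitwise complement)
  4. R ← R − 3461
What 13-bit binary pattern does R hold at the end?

Start: R = -3709 = 1000110000011.
R = -3709 + (-1707) = -5416; wraps to 2776 = 0101011011000
R = 2776 − 1924 = 852 = 0001101010100
R = NOT 0001101010100 = 1110010101011 = -853
R = -853 − 3461 = -4314; wraps to 3878 = 0111100100110

0111100100110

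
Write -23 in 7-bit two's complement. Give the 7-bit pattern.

1101001

|-23| = 23 = 0010111 in 7 bits.
Invert the bits: 1101000. Add 1: 1101001.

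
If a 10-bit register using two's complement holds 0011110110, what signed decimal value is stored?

246

MSB is 0, so the value is non-negative: 0011110110 = 246.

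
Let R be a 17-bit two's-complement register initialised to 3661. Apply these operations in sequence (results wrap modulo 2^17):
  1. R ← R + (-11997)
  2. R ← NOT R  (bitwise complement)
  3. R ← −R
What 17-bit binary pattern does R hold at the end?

11101111101110001

Start: R = 3661 = 00000111001001101.
R = 3661 + (-11997) = -8336 = 11101111101110000
R = NOT 11101111101110000 = 00010000010001111 = 8335
R = −(8335) = -8335 = 11101111101110001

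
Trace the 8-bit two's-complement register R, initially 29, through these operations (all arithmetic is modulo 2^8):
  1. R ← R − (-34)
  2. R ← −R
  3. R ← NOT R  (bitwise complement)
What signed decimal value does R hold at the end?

Start: R = 29 = 00011101.
R = 29 − (-34) = 63 = 00111111
R = −(63) = -63 = 11000001
R = NOT 11000001 = 00111110 = 62

62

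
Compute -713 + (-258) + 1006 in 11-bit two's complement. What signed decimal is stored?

-713 + (-258) = -971 (10000110101)
-971 + 1006 = 35 (00000100011)

35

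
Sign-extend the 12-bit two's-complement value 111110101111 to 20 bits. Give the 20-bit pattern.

MSB of 111110101111 is 1; replicate it into the new high bits.
11111111|111110101111 → 11111111111110101111 (still -81).

11111111111110101111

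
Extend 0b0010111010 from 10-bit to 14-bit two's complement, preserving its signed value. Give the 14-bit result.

00000010111010

MSB of 0010111010 is 0; replicate it into the new high bits.
0000|0010111010 → 00000010111010 (still 186).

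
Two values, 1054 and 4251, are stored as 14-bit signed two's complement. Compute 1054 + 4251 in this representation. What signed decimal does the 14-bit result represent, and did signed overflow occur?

5305; no overflow

1054 → 00010000011110
4251 → 01000010011011
  00010000011110
+ 01000010011011
= 01010010111001
Result 01010010111001: MSB = 0 → value 5305.
Both addends are non-negative and so is the stored result: no signed overflow.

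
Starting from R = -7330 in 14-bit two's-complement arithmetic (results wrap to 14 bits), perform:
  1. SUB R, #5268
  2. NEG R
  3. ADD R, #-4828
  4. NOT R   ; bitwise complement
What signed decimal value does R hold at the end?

Start: R = -7330 = 10001101011110.
R = -7330 − 5268 = -12598; wraps to 3786 = 00111011001010
R = −(3786) = -3786 = 11000100110110
R = -3786 + (-4828) = -8614; wraps to 7770 = 01111001011010
R = NOT 01111001011010 = 10000110100101 = -7771

-7771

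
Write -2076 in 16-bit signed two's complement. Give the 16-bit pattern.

1111011111100100

|-2076| = 2076 = 0000100000011100 in 16 bits.
Invert the bits: 1111011111100011. Add 1: 1111011111100100.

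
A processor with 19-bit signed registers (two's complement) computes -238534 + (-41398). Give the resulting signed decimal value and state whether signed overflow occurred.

-238534 → 1000101110000111010
-41398 → 1110101111001001010
  1000101110000111010
+ 1110101111001001010
= 0111011101010000100  (discard carry-out 1)
Result 0111011101010000100: MSB = 0 → value 244356.
Both addends are negative but the stored result is non-negative: signed overflow. The true value -238534 + (-41398) = -279932 lies outside [-262144, 262143].

244356; overflow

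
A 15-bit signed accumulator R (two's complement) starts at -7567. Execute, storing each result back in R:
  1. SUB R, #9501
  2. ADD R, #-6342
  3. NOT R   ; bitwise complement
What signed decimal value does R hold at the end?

-9359

Start: R = -7567 = 110001001110001.
R = -7567 − 9501 = -17068; wraps to 15700 = 011110101010100
R = 15700 + (-6342) = 9358 = 010010010001110
R = NOT 010010010001110 = 101101101110001 = -9359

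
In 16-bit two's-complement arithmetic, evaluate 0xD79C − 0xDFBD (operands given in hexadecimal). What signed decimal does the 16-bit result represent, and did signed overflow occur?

-2081; no overflow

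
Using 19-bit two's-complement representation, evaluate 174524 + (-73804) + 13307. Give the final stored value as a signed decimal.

174524 + (-73804) = 100720 (0011000100101110000)
100720 + 13307 = 114027 (0011011110101101011)

114027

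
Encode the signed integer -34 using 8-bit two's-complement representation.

11011110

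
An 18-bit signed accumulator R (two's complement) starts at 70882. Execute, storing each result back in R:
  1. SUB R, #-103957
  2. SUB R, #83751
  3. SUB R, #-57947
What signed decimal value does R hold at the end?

-113109

Start: R = 70882 = 010001010011100010.
R = 70882 − (-103957) = 174839; wraps to -87305 = 101010101011110111
R = -87305 − 83751 = -171056; wraps to 91088 = 010110001111010000
R = 91088 − (-57947) = 149035; wraps to -113109 = 100100011000101011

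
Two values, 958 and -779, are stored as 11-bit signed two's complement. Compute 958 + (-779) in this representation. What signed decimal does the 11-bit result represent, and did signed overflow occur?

179; no overflow

958 → 01110111110
-779 → 10011110101
  01110111110
+ 10011110101
= 00010110011  (discard carry-out 1)
Result 00010110011: MSB = 0 → value 179.
Addends have opposite signs, so signed overflow cannot occur.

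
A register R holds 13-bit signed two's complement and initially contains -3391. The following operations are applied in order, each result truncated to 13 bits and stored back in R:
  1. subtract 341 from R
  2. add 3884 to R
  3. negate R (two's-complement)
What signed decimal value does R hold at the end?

-152

Start: R = -3391 = 1001011000001.
R = -3391 − 341 = -3732 = 1000101101100
R = -3732 + 3884 = 152 = 0000010011000
R = −(152) = -152 = 1111101101000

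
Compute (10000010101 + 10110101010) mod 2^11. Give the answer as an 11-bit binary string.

00110111111

  10000010101
+ 10110101010
= 00110111111  (discard carry-out 1)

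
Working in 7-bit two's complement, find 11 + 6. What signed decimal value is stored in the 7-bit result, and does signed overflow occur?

17; no overflow

11 → 0001011
6 → 0000110
  0001011
+ 0000110
= 0010001
Result 0010001: MSB = 0 → value 17.
Both addends are non-negative and so is the stored result: no signed overflow.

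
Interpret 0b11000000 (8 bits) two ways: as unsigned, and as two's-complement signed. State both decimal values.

Unsigned: 11000000 = 192.
Signed: MSB=1 → 192 − 256 = -64.

unsigned = 192, signed = -64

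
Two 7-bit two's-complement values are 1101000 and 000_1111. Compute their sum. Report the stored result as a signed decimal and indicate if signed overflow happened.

-9; no overflow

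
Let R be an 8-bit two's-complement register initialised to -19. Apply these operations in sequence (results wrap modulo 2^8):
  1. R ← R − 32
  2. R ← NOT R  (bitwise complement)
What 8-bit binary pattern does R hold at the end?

Start: R = -19 = 11101101.
R = -19 − 32 = -51 = 11001101
R = NOT 11001101 = 00110010 = 50

00110010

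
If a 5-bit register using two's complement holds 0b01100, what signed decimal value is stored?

12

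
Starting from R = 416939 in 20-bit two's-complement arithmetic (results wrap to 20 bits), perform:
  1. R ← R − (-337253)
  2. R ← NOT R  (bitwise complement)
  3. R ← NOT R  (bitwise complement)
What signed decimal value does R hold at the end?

Start: R = 416939 = 01100101110010101011.
R = 416939 − (-337253) = 754192; wraps to -294384 = 10111000001000010000
R = NOT 10111000001000010000 = 01000111110111101111 = 294383
R = NOT 01000111110111101111 = 10111000001000010000 = -294384

-294384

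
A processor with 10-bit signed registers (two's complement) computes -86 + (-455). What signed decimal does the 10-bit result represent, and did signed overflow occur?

483; overflow

-86 → 1110101010
-455 → 1000111001
  1110101010
+ 1000111001
= 0111100011  (discard carry-out 1)
Result 0111100011: MSB = 0 → value 483.
Both addends are negative but the stored result is non-negative: signed overflow. The true value -86 + (-455) = -541 lies outside [-512, 511].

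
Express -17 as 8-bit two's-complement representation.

|-17| = 17 = 00010001 in 8 bits.
Invert the bits: 11101110. Add 1: 11101111.
Check: 11101111 reads as 239 − 256 = -17.

11101111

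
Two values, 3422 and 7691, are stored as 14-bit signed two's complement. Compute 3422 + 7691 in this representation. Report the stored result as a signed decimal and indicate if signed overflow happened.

3422 → 00110101011110
7691 → 01111000001011
  00110101011110
+ 01111000001011
= 10101101101001
Result 10101101101001: MSB = 1 → 11113 − 16384 = -5271.
Both addends are non-negative but the stored result is negative: signed overflow. The true value 3422 + 7691 = 11113 lies outside [-8192, 8191].

-5271; overflow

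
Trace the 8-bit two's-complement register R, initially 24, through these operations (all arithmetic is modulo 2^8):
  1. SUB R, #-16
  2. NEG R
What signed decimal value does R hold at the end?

Start: R = 24 = 00011000.
R = 24 − (-16) = 40 = 00101000
R = −(40) = -40 = 11011000

-40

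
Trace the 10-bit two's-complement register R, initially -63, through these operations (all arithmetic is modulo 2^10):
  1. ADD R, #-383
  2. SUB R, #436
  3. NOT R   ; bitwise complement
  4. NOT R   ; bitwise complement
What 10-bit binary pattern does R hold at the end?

0010001110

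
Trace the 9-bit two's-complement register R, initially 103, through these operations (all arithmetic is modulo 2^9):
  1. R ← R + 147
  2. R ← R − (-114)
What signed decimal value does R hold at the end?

-148

Start: R = 103 = 001100111.
R = 103 + 147 = 250 = 011111010
R = 250 − (-114) = 364; wraps to -148 = 101101100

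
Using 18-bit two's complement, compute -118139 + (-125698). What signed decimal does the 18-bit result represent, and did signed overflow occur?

18307; overflow

-118139 → 100011001010000101
-125698 → 100001010011111110
  100011001010000101
+ 100001010011111110
= 000100011110000011  (discard carry-out 1)
Result 000100011110000011: MSB = 0 → value 18307.
Both addends are negative but the stored result is non-negative: signed overflow. The true value -118139 + (-125698) = -243837 lies outside [-131072, 131071].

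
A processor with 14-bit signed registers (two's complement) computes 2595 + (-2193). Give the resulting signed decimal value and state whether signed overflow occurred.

402; no overflow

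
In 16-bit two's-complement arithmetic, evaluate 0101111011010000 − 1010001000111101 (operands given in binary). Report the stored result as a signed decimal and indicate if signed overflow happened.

0101111011010000 = 24272 (signed)
1010001000111101 = -24003 (signed)
Subtract via negate-and-add: invert 1010001000111101 + 1 = 0101110111000011 (i.e. 24003).
  0101111011010000
+ 0101110111000011
= 1011110010010011
Result 1011110010010011: MSB = 1 → 48275 − 65536 = -17261.
Both addends (after negating the subtrahend) are non-negative but the stored result is negative: signed overflow. The true value 24272 − (-24003) = 48275 lies outside [-32768, 32767].

-17261; overflow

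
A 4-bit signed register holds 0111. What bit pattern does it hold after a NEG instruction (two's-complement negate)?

Invert: 1000. Add 1: 1001.

1001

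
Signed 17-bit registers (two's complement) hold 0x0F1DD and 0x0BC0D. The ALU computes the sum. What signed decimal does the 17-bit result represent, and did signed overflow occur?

-21014; overflow

0x0F1DD = 01111000111011101 = 61917 (signed)
0x0BC0D = 01011110000001101 = 48141 (signed)
  01111000111011101
+ 01011110000001101
= 11010110111101010
Result 11010110111101010: MSB = 1 → 110058 − 131072 = -21014.
Both addends are non-negative but the stored result is negative: signed overflow. The true value 61917 + 48141 = 110058 lies outside [-65536, 65535].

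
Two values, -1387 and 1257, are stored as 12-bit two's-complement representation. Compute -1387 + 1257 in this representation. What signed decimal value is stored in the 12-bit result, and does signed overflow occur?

-1387 → 101010010101
1257 → 010011101001
  101010010101
+ 010011101001
= 111101111110
Result 111101111110: MSB = 1 → 3966 − 4096 = -130.
Addends have opposite signs, so signed overflow cannot occur.

-130; no overflow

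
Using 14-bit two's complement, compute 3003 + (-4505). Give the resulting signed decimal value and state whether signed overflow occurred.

-1502; no overflow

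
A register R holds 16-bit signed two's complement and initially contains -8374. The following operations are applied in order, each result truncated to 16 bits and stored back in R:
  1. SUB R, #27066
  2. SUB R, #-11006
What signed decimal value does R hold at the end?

-24434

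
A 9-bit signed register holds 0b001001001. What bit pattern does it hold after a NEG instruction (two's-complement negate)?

Invert: 110110110. Add 1: 110110111.

110110111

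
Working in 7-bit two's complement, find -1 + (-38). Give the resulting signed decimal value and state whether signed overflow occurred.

-1 → 1111111
-38 → 1011010
  1111111
+ 1011010
= 1011001  (discard carry-out 1)
Result 1011001: MSB = 1 → 89 − 128 = -39.
Both addends are negative and so is the stored result: no signed overflow.

-39; no overflow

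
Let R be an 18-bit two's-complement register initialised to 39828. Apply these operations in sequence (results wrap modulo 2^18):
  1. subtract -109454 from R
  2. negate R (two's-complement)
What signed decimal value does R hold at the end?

112862

Start: R = 39828 = 001001101110010100.
R = 39828 − (-109454) = 149282; wraps to -112862 = 100100011100100010
R = −(-112862) = 112862 = 011011100011011110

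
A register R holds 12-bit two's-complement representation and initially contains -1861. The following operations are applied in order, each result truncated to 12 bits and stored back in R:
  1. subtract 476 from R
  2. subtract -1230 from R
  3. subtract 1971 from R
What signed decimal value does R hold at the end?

1018

Start: R = -1861 = 100010111011.
R = -1861 − 476 = -2337; wraps to 1759 = 011011011111
R = 1759 − (-1230) = 2989; wraps to -1107 = 101110101101
R = -1107 − 1971 = -3078; wraps to 1018 = 001111111010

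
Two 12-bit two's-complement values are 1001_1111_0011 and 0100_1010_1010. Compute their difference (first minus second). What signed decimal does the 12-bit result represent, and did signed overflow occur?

1353; overflow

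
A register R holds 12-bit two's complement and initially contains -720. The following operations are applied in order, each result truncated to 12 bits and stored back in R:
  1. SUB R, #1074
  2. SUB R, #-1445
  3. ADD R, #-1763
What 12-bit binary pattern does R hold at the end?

011111000000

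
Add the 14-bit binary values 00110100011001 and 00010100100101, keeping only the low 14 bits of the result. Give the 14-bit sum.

01001000111110

  00110100011001
+ 00010100100101
= 01001000111110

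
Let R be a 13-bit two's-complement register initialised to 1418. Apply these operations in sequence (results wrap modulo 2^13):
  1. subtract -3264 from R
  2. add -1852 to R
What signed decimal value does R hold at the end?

2830

Start: R = 1418 = 0010110001010.
R = 1418 − (-3264) = 4682; wraps to -3510 = 1001001001010
R = -3510 + (-1852) = -5362; wraps to 2830 = 0101100001110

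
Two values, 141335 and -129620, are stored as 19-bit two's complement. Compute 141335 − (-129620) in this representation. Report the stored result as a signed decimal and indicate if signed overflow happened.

-253333; overflow

141335 → 0100010100000010111
-129620 → 1100000010110101100
Subtract via negate-and-add: invert 1100000010110101100 + 1 = 0011111101001010100 (i.e. 129620).
  0100010100000010111
+ 0011111101001010100
= 1000010001001101011
Result 1000010001001101011: MSB = 1 → 270955 − 524288 = -253333.
Both addends (after negating the subtrahend) are non-negative but the stored result is negative: signed overflow. The true value 141335 − (-129620) = 270955 lies outside [-262144, 262143].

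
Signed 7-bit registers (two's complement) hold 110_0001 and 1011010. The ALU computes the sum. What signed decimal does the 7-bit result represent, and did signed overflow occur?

59; overflow

110_0001 → 1100001 = -31 (signed)
1011010 = -38 (signed)
  1100001
+ 1011010
= 0111011  (discard carry-out 1)
Result 0111011: MSB = 0 → value 59.
Both addends are negative but the stored result is non-negative: signed overflow. The true value -31 + (-38) = -69 lies outside [-64, 63].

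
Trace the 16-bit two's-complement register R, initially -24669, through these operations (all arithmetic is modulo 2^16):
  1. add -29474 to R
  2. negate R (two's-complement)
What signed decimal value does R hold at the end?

Start: R = -24669 = 1001111110100011.
R = -24669 + (-29474) = -54143; wraps to 11393 = 0010110010000001
R = −(11393) = -11393 = 1101001101111111

-11393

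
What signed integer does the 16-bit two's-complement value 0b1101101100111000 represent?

MSB is 1, so the value is negative.
Unsigned reading: 56120. Subtract 2^16 = 65536: 56120 − 65536 = -9416.

-9416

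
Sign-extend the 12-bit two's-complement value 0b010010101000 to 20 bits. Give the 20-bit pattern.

00000000010010101000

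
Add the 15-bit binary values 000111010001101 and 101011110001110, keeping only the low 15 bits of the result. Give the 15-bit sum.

110011000011011

  000111010001101
+ 101011110001110
= 110011000011011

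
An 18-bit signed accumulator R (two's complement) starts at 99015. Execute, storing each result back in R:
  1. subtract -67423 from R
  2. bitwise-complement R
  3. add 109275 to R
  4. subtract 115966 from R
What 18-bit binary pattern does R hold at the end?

010101101110110110

Start: R = 99015 = 011000001011000111.
R = 99015 − (-67423) = 166438; wraps to -95706 = 101000101000100110
R = NOT 101000101000100110 = 010111010111011001 = 95705
R = 95705 + 109275 = 204980; wraps to -57164 = 110010000010110100
R = -57164 − 115966 = -173130; wraps to 89014 = 010101101110110110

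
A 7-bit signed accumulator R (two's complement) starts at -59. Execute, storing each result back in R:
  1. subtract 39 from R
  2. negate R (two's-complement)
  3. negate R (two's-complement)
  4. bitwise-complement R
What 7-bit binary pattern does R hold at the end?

1100001

Start: R = -59 = 1000101.
R = -59 − 39 = -98; wraps to 30 = 0011110
R = −(30) = -30 = 1100010
R = −(-30) = 30 = 0011110
R = NOT 0011110 = 1100001 = -31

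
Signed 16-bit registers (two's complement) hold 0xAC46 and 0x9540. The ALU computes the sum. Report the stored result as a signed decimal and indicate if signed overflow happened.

16774; overflow

0xAC46 = 1010110001000110 = -21434 (signed)
0x9540 = 1001010101000000 = -27328 (signed)
  1010110001000110
+ 1001010101000000
= 0100000110000110  (discard carry-out 1)
Result 0100000110000110: MSB = 0 → value 16774.
Both addends are negative but the stored result is non-negative: signed overflow. The true value -21434 + (-27328) = -48762 lies outside [-32768, 32767].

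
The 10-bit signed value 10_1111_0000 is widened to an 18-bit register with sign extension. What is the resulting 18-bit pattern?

111111111011110000

MSB of 1011110000 is 1; replicate it into the new high bits.
11111111|1011110000 → 111111111011110000 (still -272).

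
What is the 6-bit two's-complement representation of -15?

|-15| = 15 = 001111 in 6 bits.
Invert the bits: 110000. Add 1: 110001.

110001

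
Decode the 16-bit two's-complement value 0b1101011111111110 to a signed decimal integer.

MSB is 1, so the value is negative.
Unsigned reading: 55294. Subtract 2^16 = 65536: 55294 − 65536 = -10242.

-10242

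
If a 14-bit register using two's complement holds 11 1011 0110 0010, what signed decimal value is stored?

MSB is 1, so the value is negative.
Unsigned reading: 15202. Subtract 2^14 = 16384: 15202 − 16384 = -1182.

-1182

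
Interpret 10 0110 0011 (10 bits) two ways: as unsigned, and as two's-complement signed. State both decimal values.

Unsigned: 1001100011 = 611.
Signed: MSB=1 → 611 − 1024 = -413.

unsigned = 611, signed = -413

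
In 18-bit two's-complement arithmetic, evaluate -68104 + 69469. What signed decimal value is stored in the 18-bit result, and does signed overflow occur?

-68104 → 101111010111111000
69469 → 010000111101011101
  101111010111111000
+ 010000111101011101
= 000000010101010101  (discard carry-out 1)
Result 000000010101010101: MSB = 0 → value 1365.
Addends have opposite signs, so signed overflow cannot occur.

1365; no overflow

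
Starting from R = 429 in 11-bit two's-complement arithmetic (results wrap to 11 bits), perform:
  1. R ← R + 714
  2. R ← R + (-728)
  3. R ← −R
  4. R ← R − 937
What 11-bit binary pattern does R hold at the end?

Start: R = 429 = 00110101101.
R = 429 + 714 = 1143; wraps to -905 = 10001110111
R = -905 + (-728) = -1633; wraps to 415 = 00110011111
R = −(415) = -415 = 11001100001
R = -415 − 937 = -1352; wraps to 696 = 01010111000

01010111000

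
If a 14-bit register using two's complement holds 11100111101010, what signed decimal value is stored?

MSB is 1, so the value is negative.
Unsigned reading: 14826. Subtract 2^14 = 16384: 14826 − 16384 = -1558.

-1558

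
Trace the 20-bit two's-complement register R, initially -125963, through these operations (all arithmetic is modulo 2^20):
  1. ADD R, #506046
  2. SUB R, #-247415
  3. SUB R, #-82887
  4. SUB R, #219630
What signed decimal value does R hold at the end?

490755

Start: R = -125963 = 11100001001111110101.
R = -125963 + 506046 = 380083 = 01011100110010110011
R = 380083 − (-247415) = 627498; wraps to -421078 = 10011001001100101010
R = -421078 − (-82887) = -338191 = 10101101011011110001
R = -338191 − 219630 = -557821; wraps to 490755 = 01110111110100000011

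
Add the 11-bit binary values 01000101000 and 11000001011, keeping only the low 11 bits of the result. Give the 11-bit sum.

00000110011

  01000101000
+ 11000001011
= 00000110011  (discard carry-out 1)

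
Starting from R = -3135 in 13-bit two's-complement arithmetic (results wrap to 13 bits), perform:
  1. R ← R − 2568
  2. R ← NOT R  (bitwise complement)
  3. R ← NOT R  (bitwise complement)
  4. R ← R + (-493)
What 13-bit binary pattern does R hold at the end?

0011111001100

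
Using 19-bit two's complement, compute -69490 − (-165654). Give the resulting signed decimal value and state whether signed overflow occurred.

96164; no overflow

-69490 → 1101111000010001110
-165654 → 1010111100011101010
Subtract via negate-and-add: invert 1010111100011101010 + 1 = 0101000011100010110 (i.e. 165654).
  1101111000010001110
+ 0101000011100010110
= 0010111011110100100  (discard carry-out 1)
Result 0010111011110100100: MSB = 0 → value 96164.
Addends (after negating the subtrahend) have opposite signs, so signed overflow cannot occur.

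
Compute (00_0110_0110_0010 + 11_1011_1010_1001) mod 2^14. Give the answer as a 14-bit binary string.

  00011001100010
+ 11101110101001
= 00001000001011  (discard carry-out 1)

00001000001011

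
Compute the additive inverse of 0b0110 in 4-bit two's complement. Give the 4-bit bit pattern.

Invert: 1001. Add 1: 1010.
Check: 0110 = 6, 1010 = -6.

1010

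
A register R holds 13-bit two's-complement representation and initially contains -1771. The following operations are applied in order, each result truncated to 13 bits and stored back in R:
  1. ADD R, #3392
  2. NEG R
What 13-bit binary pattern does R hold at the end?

1100110101011

Start: R = -1771 = 1100100010101.
R = -1771 + 3392 = 1621 = 0011001010101
R = −(1621) = -1621 = 1100110101011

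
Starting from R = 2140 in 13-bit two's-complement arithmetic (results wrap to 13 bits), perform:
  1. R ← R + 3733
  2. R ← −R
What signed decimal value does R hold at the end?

Start: R = 2140 = 0100001011100.
R = 2140 + 3733 = 5873; wraps to -2319 = 1011011110001
R = −(-2319) = 2319 = 0100100001111

2319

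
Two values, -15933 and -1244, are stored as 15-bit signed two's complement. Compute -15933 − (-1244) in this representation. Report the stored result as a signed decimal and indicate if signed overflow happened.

-15933 → 100000111000011
-1244 → 111101100100100
Subtract via negate-and-add: invert 111101100100100 + 1 = 000010011011100 (i.e. 1244).
  100000111000011
+ 000010011011100
= 100011010011111
Result 100011010011111: MSB = 1 → 18079 − 32768 = -14689.
Addends (after negating the subtrahend) have opposite signs, so signed overflow cannot occur.

-14689; no overflow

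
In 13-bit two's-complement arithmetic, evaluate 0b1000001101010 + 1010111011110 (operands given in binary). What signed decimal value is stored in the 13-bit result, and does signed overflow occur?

1608; overflow

0b1000001101010 → 1000001101010 = -3990 (signed)
1010111011110 = -2594 (signed)
  1000001101010
+ 1010111011110
= 0011001001000  (discard carry-out 1)
Result 0011001001000: MSB = 0 → value 1608.
Both addends are negative but the stored result is non-negative: signed overflow. The true value -3990 + (-2594) = -6584 lies outside [-4096, 4095].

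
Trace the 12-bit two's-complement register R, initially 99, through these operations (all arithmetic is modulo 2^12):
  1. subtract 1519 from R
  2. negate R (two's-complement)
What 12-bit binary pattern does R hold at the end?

Start: R = 99 = 000001100011.
R = 99 − 1519 = -1420 = 101001110100
R = −(-1420) = 1420 = 010110001100

010110001100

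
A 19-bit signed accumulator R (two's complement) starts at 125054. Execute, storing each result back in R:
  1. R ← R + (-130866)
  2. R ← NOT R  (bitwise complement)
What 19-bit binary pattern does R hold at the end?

0000001011010110011

Start: R = 125054 = 0011110100001111110.
R = 125054 + (-130866) = -5812 = 1111110100101001100
R = NOT 1111110100101001100 = 0000001011010110011 = 5811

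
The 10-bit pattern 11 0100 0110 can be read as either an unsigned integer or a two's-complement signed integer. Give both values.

unsigned = 838, signed = -186

Unsigned: 1101000110 = 838.
Signed: MSB=1 → 838 − 1024 = -186.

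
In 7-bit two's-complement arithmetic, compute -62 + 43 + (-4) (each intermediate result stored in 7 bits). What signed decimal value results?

-62 + 43 = -19 (1101101)
-19 + (-4) = -23 (1101001)

-23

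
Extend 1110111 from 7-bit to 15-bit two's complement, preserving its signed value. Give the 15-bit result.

111111111110111

MSB of 1110111 is 1; replicate it into the new high bits.
11111111|1110111 → 111111111110111 (still -9).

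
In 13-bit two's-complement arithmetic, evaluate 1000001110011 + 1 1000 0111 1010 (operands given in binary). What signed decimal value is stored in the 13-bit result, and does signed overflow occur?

2285; overflow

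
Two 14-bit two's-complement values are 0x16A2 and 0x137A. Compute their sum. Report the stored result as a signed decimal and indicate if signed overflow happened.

-5604; overflow

0x16A2 = 01011010100010 = 5794 (signed)
0x137A = 01001101111010 = 4986 (signed)
  01011010100010
+ 01001101111010
= 10101000011100
Result 10101000011100: MSB = 1 → 10780 − 16384 = -5604.
Both addends are non-negative but the stored result is negative: signed overflow. The true value 5794 + 4986 = 10780 lies outside [-8192, 8191].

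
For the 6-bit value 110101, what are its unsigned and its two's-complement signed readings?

unsigned = 53, signed = -11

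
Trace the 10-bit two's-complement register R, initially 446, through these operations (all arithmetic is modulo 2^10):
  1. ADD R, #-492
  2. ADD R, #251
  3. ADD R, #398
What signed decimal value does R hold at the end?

Start: R = 446 = 0110111110.
R = 446 + (-492) = -46 = 1111010010
R = -46 + 251 = 205 = 0011001101
R = 205 + 398 = 603; wraps to -421 = 1001011011

-421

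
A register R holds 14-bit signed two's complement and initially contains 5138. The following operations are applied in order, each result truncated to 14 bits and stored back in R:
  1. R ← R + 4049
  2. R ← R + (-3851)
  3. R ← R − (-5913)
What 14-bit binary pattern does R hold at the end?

10101111110001

Start: R = 5138 = 01010000010010.
R = 5138 + 4049 = 9187; wraps to -7197 = 10001111100011
R = -7197 + (-3851) = -11048; wraps to 5336 = 01010011011000
R = 5336 − (-5913) = 11249; wraps to -5135 = 10101111110001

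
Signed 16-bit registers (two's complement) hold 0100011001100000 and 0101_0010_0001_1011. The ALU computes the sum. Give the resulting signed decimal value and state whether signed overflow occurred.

0100011001100000 = 18016 (signed)
0101_0010_0001_1011 → 0101001000011011 = 21019 (signed)
  0100011001100000
+ 0101001000011011
= 1001100001111011
Result 1001100001111011: MSB = 1 → 39035 − 65536 = -26501.
Both addends are non-negative but the stored result is negative: signed overflow. The true value 18016 + 21019 = 39035 lies outside [-32768, 32767].

-26501; overflow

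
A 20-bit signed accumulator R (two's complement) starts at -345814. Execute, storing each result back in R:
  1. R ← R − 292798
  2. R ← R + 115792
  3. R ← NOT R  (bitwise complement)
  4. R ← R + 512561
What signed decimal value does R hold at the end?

-13196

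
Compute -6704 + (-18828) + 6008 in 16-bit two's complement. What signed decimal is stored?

-19524

-6704 + (-18828) = -25532 (1001110001000100)
-25532 + 6008 = -19524 (1011001110111100)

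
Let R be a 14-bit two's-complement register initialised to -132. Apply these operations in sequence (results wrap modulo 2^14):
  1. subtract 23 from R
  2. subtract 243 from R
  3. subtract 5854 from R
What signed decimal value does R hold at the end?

Start: R = -132 = 11111101111100.
R = -132 − 23 = -155 = 11111101100101
R = -155 − 243 = -398 = 11111001110010
R = -398 − 5854 = -6252 = 10011110010100

-6252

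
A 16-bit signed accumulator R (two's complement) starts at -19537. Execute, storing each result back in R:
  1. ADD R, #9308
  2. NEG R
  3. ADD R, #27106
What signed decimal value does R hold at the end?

-28201

Start: R = -19537 = 1011001110101111.
R = -19537 + 9308 = -10229 = 1101100000001011
R = −(-10229) = 10229 = 0010011111110101
R = 10229 + 27106 = 37335; wraps to -28201 = 1001000111010111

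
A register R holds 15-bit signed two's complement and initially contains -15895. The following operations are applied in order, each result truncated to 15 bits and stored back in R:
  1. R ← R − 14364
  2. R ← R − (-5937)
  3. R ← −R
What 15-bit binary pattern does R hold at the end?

Start: R = -15895 = 100000111101001.
R = -15895 − 14364 = -30259; wraps to 2509 = 000100111001101
R = 2509 − (-5937) = 8446 = 010000011111110
R = −(8446) = -8446 = 101111100000010

101111100000010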